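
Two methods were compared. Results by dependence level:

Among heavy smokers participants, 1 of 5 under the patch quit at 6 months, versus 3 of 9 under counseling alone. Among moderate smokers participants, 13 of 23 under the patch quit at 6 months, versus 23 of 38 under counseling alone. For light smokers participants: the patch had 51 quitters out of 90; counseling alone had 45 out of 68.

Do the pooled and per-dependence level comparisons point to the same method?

Heavy smokers: the patch 1/5 = 20.0%, counseling alone 3/9 = 33.3% → counseling alone
Moderate smokers: the patch 13/23 = 56.5%, counseling alone 23/38 = 60.5% → counseling alone
Light smokers: the patch 51/90 = 56.7%, counseling alone 45/68 = 66.2% → counseling alone
Overall: the patch 65/118 = 55.1%, counseling alone 71/115 = 61.7% → counseling alone
Counseling alone wins overall and in every dependence group — no reversal.

Yes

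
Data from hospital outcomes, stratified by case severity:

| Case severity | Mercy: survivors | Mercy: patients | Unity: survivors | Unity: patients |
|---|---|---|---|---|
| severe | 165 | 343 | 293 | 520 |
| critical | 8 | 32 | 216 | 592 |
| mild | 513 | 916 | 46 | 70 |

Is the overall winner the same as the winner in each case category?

No

Severe: Mercy 165/343 = 48.1%, Unity 293/520 = 56.3% → Unity
Critical: Mercy 8/32 = 25.0%, Unity 216/592 = 36.5% → Unity
Mild: Mercy 513/916 = 56.0%, Unity 46/70 = 65.7% → Unity
Overall: Mercy 686/1291 = 53.1%, Unity 555/1182 = 47.0% → Mercy
Unity wins each case group but Mercy wins overall — the comparison reverses. Unity's patients skew toward critical, which has a lower base rate.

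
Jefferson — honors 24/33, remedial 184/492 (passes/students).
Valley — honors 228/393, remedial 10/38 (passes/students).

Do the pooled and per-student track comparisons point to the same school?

No

Honors: Jefferson 24/33 = 72.7%, Valley 228/393 = 58.0% → Jefferson
Remedial: Jefferson 184/492 = 37.4%, Valley 10/38 = 26.3% → Jefferson
Overall: Jefferson 208/525 = 39.6%, Valley 238/431 = 55.2% → Valley
Jefferson wins each student group but Valley wins overall — the comparison reverses. Jefferson's students skew toward remedial, which has a lower base rate.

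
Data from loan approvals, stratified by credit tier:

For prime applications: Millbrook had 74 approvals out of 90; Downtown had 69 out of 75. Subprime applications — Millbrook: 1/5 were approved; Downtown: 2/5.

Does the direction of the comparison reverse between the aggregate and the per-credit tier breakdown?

No

Prime: Millbrook 74/90 = 82.2%, Downtown 69/75 = 92.0% → Downtown
Subprime: Millbrook 1/5 = 20.0%, Downtown 2/5 = 40.0% → Downtown
Overall: Millbrook 75/95 = 78.9%, Downtown 71/80 = 88.8% → Downtown
Downtown wins overall and in every credit group — no reversal.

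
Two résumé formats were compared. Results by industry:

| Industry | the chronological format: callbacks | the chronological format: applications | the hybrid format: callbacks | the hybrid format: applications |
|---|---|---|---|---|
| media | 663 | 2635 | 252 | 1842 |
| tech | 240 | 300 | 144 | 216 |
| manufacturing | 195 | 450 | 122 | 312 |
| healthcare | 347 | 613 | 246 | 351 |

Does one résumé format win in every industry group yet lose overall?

No

Media: the chronological format 663/2635 = 25.2%, the hybrid format 252/1842 = 13.7% → the chronological format
Tech: the chronological format 240/300 = 80.0%, the hybrid format 144/216 = 66.7% → the chronological format
Manufacturing: the chronological format 195/450 = 43.3%, the hybrid format 122/312 = 39.1% → the chronological format
Healthcare: the chronological format 347/613 = 56.6%, the hybrid format 246/351 = 70.1% → the hybrid format
Overall: the chronological format 1445/3998 = 36.1%, the hybrid format 764/2721 = 28.1% → the chronological format
Neither sweeps: the chronological format wins 3 of 4 groups, the hybrid format wins 1. The chronological format wins overall but not every group — no Simpson reversal.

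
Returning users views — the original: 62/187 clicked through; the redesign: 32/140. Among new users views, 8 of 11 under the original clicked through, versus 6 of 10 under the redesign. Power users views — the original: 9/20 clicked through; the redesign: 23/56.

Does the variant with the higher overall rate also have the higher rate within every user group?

Returning users: the original 62/187 = 33.2%, the redesign 32/140 = 22.9% → the original
New users: the original 8/11 = 72.7%, the redesign 6/10 = 60.0% → the original
Power users: the original 9/20 = 45.0%, the redesign 23/56 = 41.1% → the original
Overall: the original 79/218 = 36.2%, the redesign 61/206 = 29.6% → the original
The original wins overall and in every user group — no reversal.

Yes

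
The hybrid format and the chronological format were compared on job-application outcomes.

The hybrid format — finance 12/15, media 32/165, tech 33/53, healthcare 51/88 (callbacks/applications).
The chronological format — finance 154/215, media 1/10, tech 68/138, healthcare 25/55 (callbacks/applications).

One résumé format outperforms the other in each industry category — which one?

Finance: the hybrid format 12/15 = 80.0%, the chronological format 154/215 = 71.6% → the hybrid format
Media: the hybrid format 32/165 = 19.4%, the chronological format 1/10 = 10.0% → the hybrid format
Tech: the hybrid format 33/53 = 62.3%, the chronological format 68/138 = 49.3% → the hybrid format
Healthcare: the hybrid format 51/88 = 58.0%, the chronological format 25/55 = 45.5% → the hybrid format
The hybrid format has the higher rate in all 4 groups.

the hybrid format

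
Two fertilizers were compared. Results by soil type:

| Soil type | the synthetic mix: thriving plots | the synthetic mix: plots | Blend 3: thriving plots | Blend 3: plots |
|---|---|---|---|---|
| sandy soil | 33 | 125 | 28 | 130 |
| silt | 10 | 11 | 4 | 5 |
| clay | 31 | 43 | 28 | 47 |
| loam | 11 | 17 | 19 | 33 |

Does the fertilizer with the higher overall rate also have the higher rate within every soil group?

Yes

Sandy soil: the synthetic mix 33/125 = 26.4%, Blend 3 28/130 = 21.5% → the synthetic mix
Silt: the synthetic mix 10/11 = 90.9%, Blend 3 4/5 = 80.0% → the synthetic mix
Clay: the synthetic mix 31/43 = 72.1%, Blend 3 28/47 = 59.6% → the synthetic mix
Loam: the synthetic mix 11/17 = 64.7%, Blend 3 19/33 = 57.6% → the synthetic mix
Overall: the synthetic mix 85/196 = 43.4%, Blend 3 79/215 = 36.7% → the synthetic mix
The synthetic mix wins overall and in every soil group — no reversal.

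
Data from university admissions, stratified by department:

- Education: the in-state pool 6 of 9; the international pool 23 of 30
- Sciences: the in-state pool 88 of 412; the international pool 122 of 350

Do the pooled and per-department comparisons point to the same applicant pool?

Education: the in-state pool 6/9 = 66.7%, the international pool 23/30 = 76.7% → the international pool
Sciences: the in-state pool 88/412 = 21.4%, the international pool 122/350 = 34.9% → the international pool
Overall: the in-state pool 94/421 = 22.3%, the international pool 145/380 = 38.2% → the international pool
The international pool wins overall and in every department group — no reversal.

Yes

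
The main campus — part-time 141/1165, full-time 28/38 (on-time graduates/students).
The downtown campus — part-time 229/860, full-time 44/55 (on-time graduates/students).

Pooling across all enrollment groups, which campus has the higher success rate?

Part-time: the main campus 141/1165 = 12.1%, the downtown campus 229/860 = 26.6% → the downtown campus
Full-time: the main campus 28/38 = 73.7%, the downtown campus 44/55 = 80.0% → the downtown campus
Overall: the main campus 169/1203 = 14.0%, the downtown campus 273/915 = 29.8% → the downtown campus

the downtown campus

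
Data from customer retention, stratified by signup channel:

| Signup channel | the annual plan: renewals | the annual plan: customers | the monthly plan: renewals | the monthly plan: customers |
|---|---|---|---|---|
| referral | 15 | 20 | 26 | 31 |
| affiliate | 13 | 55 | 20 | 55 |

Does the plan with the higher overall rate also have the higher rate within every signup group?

Yes

Referral: the annual plan 15/20 = 75.0%, the monthly plan 26/31 = 83.9% → the monthly plan
Affiliate: the annual plan 13/55 = 23.6%, the monthly plan 20/55 = 36.4% → the monthly plan
Overall: the annual plan 28/75 = 37.3%, the monthly plan 46/86 = 53.5% → the monthly plan
The monthly plan wins overall and in every signup group — no reversal.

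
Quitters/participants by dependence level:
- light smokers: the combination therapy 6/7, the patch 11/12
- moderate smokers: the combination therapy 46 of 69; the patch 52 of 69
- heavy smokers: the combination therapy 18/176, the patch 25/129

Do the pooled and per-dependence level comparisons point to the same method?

Yes

Light smokers: the combination therapy 6/7 = 85.7%, the patch 11/12 = 91.7% → the patch
Moderate smokers: the combination therapy 46/69 = 66.7%, the patch 52/69 = 75.4% → the patch
Heavy smokers: the combination therapy 18/176 = 10.2%, the patch 25/129 = 19.4% → the patch
Overall: the combination therapy 70/252 = 27.8%, the patch 88/210 = 41.9% → the patch
The patch wins overall and in every dependence group — no reversal.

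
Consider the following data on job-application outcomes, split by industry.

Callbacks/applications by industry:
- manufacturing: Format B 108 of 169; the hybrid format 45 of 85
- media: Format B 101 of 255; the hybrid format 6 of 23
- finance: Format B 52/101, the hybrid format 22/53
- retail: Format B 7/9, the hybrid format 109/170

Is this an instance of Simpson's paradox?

Yes

Manufacturing: Format B 108/169 = 63.9%, the hybrid format 45/85 = 52.9% → Format B
Media: Format B 101/255 = 39.6%, the hybrid format 6/23 = 26.1% → Format B
Finance: Format B 52/101 = 51.5%, the hybrid format 22/53 = 41.5% → Format B
Retail: Format B 7/9 = 77.8%, the hybrid format 109/170 = 64.1% → Format B
Overall: Format B 268/534 = 50.2%, the hybrid format 182/331 = 55.0% → the hybrid format
Format B wins each industry group but the hybrid format wins overall — the comparison reverses. Format B's applications skew toward media, which has a lower base rate.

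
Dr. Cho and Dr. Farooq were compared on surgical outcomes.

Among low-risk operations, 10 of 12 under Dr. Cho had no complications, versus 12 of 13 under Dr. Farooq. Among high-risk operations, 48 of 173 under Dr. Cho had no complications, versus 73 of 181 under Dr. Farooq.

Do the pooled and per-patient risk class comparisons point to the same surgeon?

Low-risk: Dr. Cho 10/12 = 83.3%, Dr. Farooq 12/13 = 92.3% → Dr. Farooq
High-risk: Dr. Cho 48/173 = 27.7%, Dr. Farooq 73/181 = 40.3% → Dr. Farooq
Overall: Dr. Cho 58/185 = 31.4%, Dr. Farooq 85/194 = 43.8% → Dr. Farooq
Dr. Farooq wins overall and in every patient risk group — no reversal.

Yes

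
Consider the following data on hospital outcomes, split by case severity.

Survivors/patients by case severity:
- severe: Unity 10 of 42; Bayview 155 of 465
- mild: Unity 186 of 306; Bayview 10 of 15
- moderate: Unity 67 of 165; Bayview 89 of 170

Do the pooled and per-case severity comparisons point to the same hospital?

Severe: Unity 10/42 = 23.8%, Bayview 155/465 = 33.3% → Bayview
Mild: Unity 186/306 = 60.8%, Bayview 10/15 = 66.7% → Bayview
Moderate: Unity 67/165 = 40.6%, Bayview 89/170 = 52.4% → Bayview
Overall: Unity 263/513 = 51.3%, Bayview 254/650 = 39.1% → Unity
Bayview wins each case group but Unity wins overall — the comparison reverses. Bayview's patients skew toward severe, which has a lower base rate.

No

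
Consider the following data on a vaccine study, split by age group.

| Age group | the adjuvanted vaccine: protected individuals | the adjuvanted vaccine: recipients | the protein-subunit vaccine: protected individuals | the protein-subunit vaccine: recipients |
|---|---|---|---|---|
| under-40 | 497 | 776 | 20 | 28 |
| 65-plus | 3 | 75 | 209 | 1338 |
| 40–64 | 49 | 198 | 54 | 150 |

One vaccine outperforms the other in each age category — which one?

Under-40: the adjuvanted vaccine 497/776 = 64.0%, the protein-subunit vaccine 20/28 = 71.4% → the protein-subunit vaccine
65-plus: the adjuvanted vaccine 3/75 = 4.0%, the protein-subunit vaccine 209/1338 = 15.6% → the protein-subunit vaccine
40–64: the adjuvanted vaccine 49/198 = 24.7%, the protein-subunit vaccine 54/150 = 36.0% → the protein-subunit vaccine
The protein-subunit vaccine has the higher rate in all 3 groups.

the protein-subunit vaccine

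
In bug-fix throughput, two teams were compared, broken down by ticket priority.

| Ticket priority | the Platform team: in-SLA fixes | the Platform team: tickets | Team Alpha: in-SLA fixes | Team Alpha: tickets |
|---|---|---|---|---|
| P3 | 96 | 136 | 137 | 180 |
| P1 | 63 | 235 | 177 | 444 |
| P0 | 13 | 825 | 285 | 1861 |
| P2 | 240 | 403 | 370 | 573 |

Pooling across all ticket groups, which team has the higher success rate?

Team Alpha

P3: the Platform team 96/136 = 70.6%, Team Alpha 137/180 = 76.1% → Team Alpha
P1: the Platform team 63/235 = 26.8%, Team Alpha 177/444 = 39.9% → Team Alpha
P0: the Platform team 13/825 = 1.6%, Team Alpha 285/1861 = 15.3% → Team Alpha
P2: the Platform team 240/403 = 59.6%, Team Alpha 370/573 = 64.6% → Team Alpha
Overall: the Platform team 412/1599 = 25.8%, Team Alpha 969/3058 = 31.7% → Team Alpha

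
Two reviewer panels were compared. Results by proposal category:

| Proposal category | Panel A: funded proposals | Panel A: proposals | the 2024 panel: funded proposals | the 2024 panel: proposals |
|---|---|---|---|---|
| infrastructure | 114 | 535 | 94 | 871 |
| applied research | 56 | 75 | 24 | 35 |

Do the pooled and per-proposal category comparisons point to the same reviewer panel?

Yes

Infrastructure: Panel A 114/535 = 21.3%, the 2024 panel 94/871 = 10.8% → Panel A
Applied research: Panel A 56/75 = 74.7%, the 2024 panel 24/35 = 68.6% → Panel A
Overall: Panel A 170/610 = 27.9%, the 2024 panel 118/906 = 13.0% → Panel A
Panel A wins overall and in every proposal group — no reversal.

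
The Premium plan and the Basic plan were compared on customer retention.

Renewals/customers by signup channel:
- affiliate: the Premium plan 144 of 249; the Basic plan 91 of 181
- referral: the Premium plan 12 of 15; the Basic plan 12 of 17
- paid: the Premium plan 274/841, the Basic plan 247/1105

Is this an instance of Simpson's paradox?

Affiliate: the Premium plan 144/249 = 57.8%, the Basic plan 91/181 = 50.3% → the Premium plan
Referral: the Premium plan 12/15 = 80.0%, the Basic plan 12/17 = 70.6% → the Premium plan
Paid: the Premium plan 274/841 = 32.6%, the Basic plan 247/1105 = 22.4% → the Premium plan
Overall: the Premium plan 430/1105 = 38.9%, the Basic plan 350/1303 = 26.9% → the Premium plan
The Premium plan wins overall and in every signup group — no reversal.

No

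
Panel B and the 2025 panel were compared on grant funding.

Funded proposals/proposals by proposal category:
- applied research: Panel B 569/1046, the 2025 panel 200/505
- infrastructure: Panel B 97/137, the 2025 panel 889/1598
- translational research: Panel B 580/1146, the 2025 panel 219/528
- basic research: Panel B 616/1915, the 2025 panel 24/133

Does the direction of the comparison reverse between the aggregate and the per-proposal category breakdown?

Applied research: Panel B 569/1046 = 54.4%, the 2025 panel 200/505 = 39.6% → Panel B
Infrastructure: Panel B 97/137 = 70.8%, the 2025 panel 889/1598 = 55.6% → Panel B
Translational research: Panel B 580/1146 = 50.6%, the 2025 panel 219/528 = 41.5% → Panel B
Basic research: Panel B 616/1915 = 32.2%, the 2025 panel 24/133 = 18.0% → Panel B
Overall: Panel B 1862/4244 = 43.9%, the 2025 panel 1332/2764 = 48.2% → the 2025 panel
Panel B wins each proposal group but the 2025 panel wins overall — the comparison reverses. Panel B's proposals skew toward basic research, which has a lower base rate.

Yes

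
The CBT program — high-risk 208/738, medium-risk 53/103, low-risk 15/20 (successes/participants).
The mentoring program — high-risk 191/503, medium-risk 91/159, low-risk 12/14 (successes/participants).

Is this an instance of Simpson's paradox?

No

High-risk: the CBT program 208/738 = 28.2%, the mentoring program 191/503 = 38.0% → the mentoring program
Medium-risk: the CBT program 53/103 = 51.5%, the mentoring program 91/159 = 57.2% → the mentoring program
Low-risk: the CBT program 15/20 = 75.0%, the mentoring program 12/14 = 85.7% → the mentoring program
Overall: the CBT program 276/861 = 32.1%, the mentoring program 294/676 = 43.5% → the mentoring program
The mentoring program wins overall and in every risk group — no reversal.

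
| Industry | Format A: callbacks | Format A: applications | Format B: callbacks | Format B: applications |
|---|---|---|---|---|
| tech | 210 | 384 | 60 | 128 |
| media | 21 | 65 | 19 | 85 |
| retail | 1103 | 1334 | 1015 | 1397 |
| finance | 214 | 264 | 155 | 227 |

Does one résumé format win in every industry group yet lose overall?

No

Tech: Format A 210/384 = 54.7%, Format B 60/128 = 46.9% → Format A
Media: Format A 21/65 = 32.3%, Format B 19/85 = 22.4% → Format A
Retail: Format A 1103/1334 = 82.7%, Format B 1015/1397 = 72.7% → Format A
Finance: Format A 214/264 = 81.1%, Format B 155/227 = 68.3% → Format A
Overall: Format A 1548/2047 = 75.6%, Format B 1249/1837 = 68.0% → Format A
Format A wins overall and in every industry group — no reversal.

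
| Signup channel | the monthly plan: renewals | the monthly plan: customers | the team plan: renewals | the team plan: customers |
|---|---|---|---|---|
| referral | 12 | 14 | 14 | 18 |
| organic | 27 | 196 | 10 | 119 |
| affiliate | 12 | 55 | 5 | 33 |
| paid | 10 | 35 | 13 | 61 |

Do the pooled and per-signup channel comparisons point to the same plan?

Yes

Referral: the monthly plan 12/14 = 85.7%, the team plan 14/18 = 77.8% → the monthly plan
Organic: the monthly plan 27/196 = 13.8%, the team plan 10/119 = 8.4% → the monthly plan
Affiliate: the monthly plan 12/55 = 21.8%, the team plan 5/33 = 15.2% → the monthly plan
Paid: the monthly plan 10/35 = 28.6%, the team plan 13/61 = 21.3% → the monthly plan
Overall: the monthly plan 61/300 = 20.3%, the team plan 42/231 = 18.2% → the monthly plan
The monthly plan wins overall and in every signup group — no reversal.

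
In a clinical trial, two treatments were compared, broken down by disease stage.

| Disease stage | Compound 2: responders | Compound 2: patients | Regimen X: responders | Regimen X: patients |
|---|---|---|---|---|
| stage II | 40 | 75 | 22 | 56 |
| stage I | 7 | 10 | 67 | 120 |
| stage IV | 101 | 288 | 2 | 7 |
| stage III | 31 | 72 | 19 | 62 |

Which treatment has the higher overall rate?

Regimen X

Stage II: Compound 2 40/75 = 53.3%, Regimen X 22/56 = 39.3% → Compound 2
Stage I: Compound 2 7/10 = 70.0%, Regimen X 67/120 = 55.8% → Compound 2
Stage IV: Compound 2 101/288 = 35.1%, Regimen X 2/7 = 28.6% → Compound 2
Stage III: Compound 2 31/72 = 43.1%, Regimen X 19/62 = 30.6% → Compound 2
Overall: Compound 2 179/445 = 40.2%, Regimen X 110/245 = 44.9% → Regimen X
(Compound 2 wins every disease group but Regimen X wins overall — Compound 2's patients skew toward the low-rate stage IV group.)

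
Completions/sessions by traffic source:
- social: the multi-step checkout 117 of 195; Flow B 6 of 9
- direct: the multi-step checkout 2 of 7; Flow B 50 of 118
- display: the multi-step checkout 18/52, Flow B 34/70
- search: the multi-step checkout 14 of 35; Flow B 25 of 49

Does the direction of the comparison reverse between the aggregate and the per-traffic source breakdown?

Yes

Social: the multi-step checkout 117/195 = 60.0%, Flow B 6/9 = 66.7% → Flow B
Direct: the multi-step checkout 2/7 = 28.6%, Flow B 50/118 = 42.4% → Flow B
Display: the multi-step checkout 18/52 = 34.6%, Flow B 34/70 = 48.6% → Flow B
Search: the multi-step checkout 14/35 = 40.0%, Flow B 25/49 = 51.0% → Flow B
Overall: the multi-step checkout 151/289 = 52.2%, Flow B 115/246 = 46.7% → the multi-step checkout
Flow B wins each traffic group but the multi-step checkout wins overall — the comparison reverses. Flow B's sessions skew toward direct, which has a lower base rate.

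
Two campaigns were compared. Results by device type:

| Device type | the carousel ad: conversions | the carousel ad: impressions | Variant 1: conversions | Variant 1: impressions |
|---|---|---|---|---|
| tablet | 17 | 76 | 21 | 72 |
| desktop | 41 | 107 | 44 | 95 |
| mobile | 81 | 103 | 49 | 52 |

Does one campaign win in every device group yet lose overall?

No

Tablet: the carousel ad 17/76 = 22.4%, Variant 1 21/72 = 29.2% → Variant 1
Desktop: the carousel ad 41/107 = 38.3%, Variant 1 44/95 = 46.3% → Variant 1
Mobile: the carousel ad 81/103 = 78.6%, Variant 1 49/52 = 94.2% → Variant 1
Overall: the carousel ad 139/286 = 48.6%, Variant 1 114/219 = 52.1% → Variant 1
Variant 1 wins overall and in every device group — no reversal.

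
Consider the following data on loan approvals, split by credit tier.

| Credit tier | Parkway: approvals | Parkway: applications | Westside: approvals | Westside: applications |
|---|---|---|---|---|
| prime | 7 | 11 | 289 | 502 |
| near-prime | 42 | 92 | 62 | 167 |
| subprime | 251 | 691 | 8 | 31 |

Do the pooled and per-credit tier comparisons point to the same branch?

Prime: Parkway 7/11 = 63.6%, Westside 289/502 = 57.6% → Parkway
Near-prime: Parkway 42/92 = 45.7%, Westside 62/167 = 37.1% → Parkway
Subprime: Parkway 251/691 = 36.3%, Westside 8/31 = 25.8% → Parkway
Overall: Parkway 300/794 = 37.8%, Westside 359/700 = 51.3% → Westside
Parkway wins each credit group but Westside wins overall — the comparison reverses. Parkway's applications skew toward subprime, which has a lower base rate.

No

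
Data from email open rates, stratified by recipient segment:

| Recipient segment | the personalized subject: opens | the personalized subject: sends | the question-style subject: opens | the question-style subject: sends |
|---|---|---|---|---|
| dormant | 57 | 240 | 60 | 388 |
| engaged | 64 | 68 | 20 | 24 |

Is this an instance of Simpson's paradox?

No

Dormant: the personalized subject 57/240 = 23.8%, the question-style subject 60/388 = 15.5% → the personalized subject
Engaged: the personalized subject 64/68 = 94.1%, the question-style subject 20/24 = 83.3% → the personalized subject
Overall: the personalized subject 121/308 = 39.3%, the question-style subject 80/412 = 19.4% → the personalized subject
The personalized subject wins overall and in every recipient group — no reversal.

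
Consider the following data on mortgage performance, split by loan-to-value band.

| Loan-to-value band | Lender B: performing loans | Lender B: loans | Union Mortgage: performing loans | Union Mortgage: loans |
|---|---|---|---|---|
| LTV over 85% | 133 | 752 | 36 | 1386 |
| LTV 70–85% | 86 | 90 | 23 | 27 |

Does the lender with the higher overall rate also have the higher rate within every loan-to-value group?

Yes

LTV over 85%: Lender B 133/752 = 17.7%, Union Mortgage 36/1386 = 2.6% → Lender B
LTV 70–85%: Lender B 86/90 = 95.6%, Union Mortgage 23/27 = 85.2% → Lender B
Overall: Lender B 219/842 = 26.0%, Union Mortgage 59/1413 = 4.2% → Lender B
Lender B wins overall and in every loan-to-value group — no reversal.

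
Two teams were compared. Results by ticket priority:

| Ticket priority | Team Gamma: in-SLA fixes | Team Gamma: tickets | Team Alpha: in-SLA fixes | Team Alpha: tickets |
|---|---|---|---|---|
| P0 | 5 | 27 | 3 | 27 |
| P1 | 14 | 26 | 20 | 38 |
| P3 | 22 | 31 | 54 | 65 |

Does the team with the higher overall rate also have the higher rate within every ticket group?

P0: Team Gamma 5/27 = 18.5%, Team Alpha 3/27 = 11.1% → Team Gamma
P1: Team Gamma 14/26 = 53.8%, Team Alpha 20/38 = 52.6% → Team Gamma
P3: Team Gamma 22/31 = 71.0%, Team Alpha 54/65 = 83.1% → Team Alpha
Overall: Team Gamma 41/84 = 48.8%, Team Alpha 77/130 = 59.2% → Team Alpha
Neither sweeps: Team Gamma wins 2 of 3 groups, Team Alpha wins 1. Team Alpha wins overall but not every group — no Simpson reversal.

No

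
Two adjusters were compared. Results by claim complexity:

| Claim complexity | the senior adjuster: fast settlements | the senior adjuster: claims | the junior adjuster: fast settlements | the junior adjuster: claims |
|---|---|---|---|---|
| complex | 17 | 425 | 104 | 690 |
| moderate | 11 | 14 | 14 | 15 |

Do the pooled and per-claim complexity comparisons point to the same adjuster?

Yes

Complex: the senior adjuster 17/425 = 4.0%, the junior adjuster 104/690 = 15.1% → the junior adjuster
Moderate: the senior adjuster 11/14 = 78.6%, the junior adjuster 14/15 = 93.3% → the junior adjuster
Overall: the senior adjuster 28/439 = 6.4%, the junior adjuster 118/705 = 16.7% → the junior adjuster
The junior adjuster wins overall and in every claim group — no reversal.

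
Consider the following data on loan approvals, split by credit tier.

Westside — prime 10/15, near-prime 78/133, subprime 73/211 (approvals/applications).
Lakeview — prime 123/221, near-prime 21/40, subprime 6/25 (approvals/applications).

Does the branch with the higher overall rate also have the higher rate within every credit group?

Prime: Westside 10/15 = 66.7%, Lakeview 123/221 = 55.7% → Westside
Near-prime: Westside 78/133 = 58.6%, Lakeview 21/40 = 52.5% → Westside
Subprime: Westside 73/211 = 34.6%, Lakeview 6/25 = 24.0% → Westside
Overall: Westside 161/359 = 44.8%, Lakeview 150/286 = 52.4% → Lakeview
Westside wins each credit group but Lakeview wins overall — the comparison reverses. Westside's applications skew toward subprime, which has a lower base rate.

No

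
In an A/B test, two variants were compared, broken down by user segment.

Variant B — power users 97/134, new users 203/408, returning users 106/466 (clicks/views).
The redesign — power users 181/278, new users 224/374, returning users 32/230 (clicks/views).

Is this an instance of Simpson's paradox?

No

Power users: Variant B 97/134 = 72.4%, the redesign 181/278 = 65.1% → Variant B
New users: Variant B 203/408 = 49.8%, the redesign 224/374 = 59.9% → the redesign
Returning users: Variant B 106/466 = 22.7%, the redesign 32/230 = 13.9% → Variant B
Overall: Variant B 406/1008 = 40.3%, the redesign 437/882 = 49.5% → the redesign
Neither sweeps: Variant B wins 2 of 3 groups, the redesign wins 1. The redesign wins overall but not every group — no Simpson reversal.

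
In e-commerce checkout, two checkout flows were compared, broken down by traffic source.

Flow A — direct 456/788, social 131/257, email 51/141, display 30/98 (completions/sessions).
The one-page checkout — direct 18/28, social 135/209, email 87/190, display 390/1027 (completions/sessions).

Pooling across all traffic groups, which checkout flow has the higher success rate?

Flow A

Direct: Flow A 456/788 = 57.9%, the one-page checkout 18/28 = 64.3% → the one-page checkout
Social: Flow A 131/257 = 51.0%, the one-page checkout 135/209 = 64.6% → the one-page checkout
Email: Flow A 51/141 = 36.2%, the one-page checkout 87/190 = 45.8% → the one-page checkout
Display: Flow A 30/98 = 30.6%, the one-page checkout 390/1027 = 38.0% → the one-page checkout
Overall: Flow A 668/1284 = 52.0%, the one-page checkout 630/1454 = 43.3% → Flow A
(The one-page checkout wins every traffic group but Flow A wins overall — the one-page checkout's sessions skew toward the low-rate display group.)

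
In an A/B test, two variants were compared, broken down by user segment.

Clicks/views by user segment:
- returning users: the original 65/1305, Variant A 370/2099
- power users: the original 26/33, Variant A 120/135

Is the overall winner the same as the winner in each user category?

Yes

Returning users: the original 65/1305 = 5.0%, Variant A 370/2099 = 17.6% → Variant A
Power users: the original 26/33 = 78.8%, Variant A 120/135 = 88.9% → Variant A
Overall: the original 91/1338 = 6.8%, Variant A 490/2234 = 21.9% → Variant A
Variant A wins overall and in every user group — no reversal.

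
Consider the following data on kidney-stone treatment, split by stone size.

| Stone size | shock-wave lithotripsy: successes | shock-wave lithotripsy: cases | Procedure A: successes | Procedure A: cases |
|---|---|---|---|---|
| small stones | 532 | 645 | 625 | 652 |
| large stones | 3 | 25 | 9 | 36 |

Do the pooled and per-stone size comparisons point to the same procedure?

Yes

Small stones: shock-wave lithotripsy 532/645 = 82.5%, Procedure A 625/652 = 95.9% → Procedure A
Large stones: shock-wave lithotripsy 3/25 = 12.0%, Procedure A 9/36 = 25.0% → Procedure A
Overall: shock-wave lithotripsy 535/670 = 79.9%, Procedure A 634/688 = 92.2% → Procedure A
Procedure A wins overall and in every stone group — no reversal.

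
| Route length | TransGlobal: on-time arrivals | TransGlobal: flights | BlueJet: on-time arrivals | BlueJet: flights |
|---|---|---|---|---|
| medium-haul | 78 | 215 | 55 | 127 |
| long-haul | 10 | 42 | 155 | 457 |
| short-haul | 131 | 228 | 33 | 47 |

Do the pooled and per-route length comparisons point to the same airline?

No

Medium-haul: TransGlobal 78/215 = 36.3%, BlueJet 55/127 = 43.3% → BlueJet
Long-haul: TransGlobal 10/42 = 23.8%, BlueJet 155/457 = 33.9% → BlueJet
Short-haul: TransGlobal 131/228 = 57.5%, BlueJet 33/47 = 70.2% → BlueJet
Overall: TransGlobal 219/485 = 45.2%, BlueJet 243/631 = 38.5% → TransGlobal
BlueJet wins each route group but TransGlobal wins overall — the comparison reverses. BlueJet's flights skew toward long-haul, which has a lower base rate.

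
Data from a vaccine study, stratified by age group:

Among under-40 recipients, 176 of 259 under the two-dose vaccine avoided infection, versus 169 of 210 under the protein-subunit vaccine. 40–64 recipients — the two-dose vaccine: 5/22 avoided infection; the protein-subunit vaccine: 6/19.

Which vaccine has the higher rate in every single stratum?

Under-40: the two-dose vaccine 176/259 = 68.0%, the protein-subunit vaccine 169/210 = 80.5% → the protein-subunit vaccine
40–64: the two-dose vaccine 5/22 = 22.7%, the protein-subunit vaccine 6/19 = 31.6% → the protein-subunit vaccine
The protein-subunit vaccine has the higher rate in both groups.

the protein-subunit vaccine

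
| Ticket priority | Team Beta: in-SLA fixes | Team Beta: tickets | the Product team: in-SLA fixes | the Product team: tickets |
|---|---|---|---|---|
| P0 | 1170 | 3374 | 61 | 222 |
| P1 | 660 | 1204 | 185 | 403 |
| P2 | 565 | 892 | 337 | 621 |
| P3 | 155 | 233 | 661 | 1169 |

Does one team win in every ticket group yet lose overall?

P0: Team Beta 1170/3374 = 34.7%, the Product team 61/222 = 27.5% → Team Beta
P1: Team Beta 660/1204 = 54.8%, the Product team 185/403 = 45.9% → Team Beta
P2: Team Beta 565/892 = 63.3%, the Product team 337/621 = 54.3% → Team Beta
P3: Team Beta 155/233 = 66.5%, the Product team 661/1169 = 56.5% → Team Beta
Overall: Team Beta 2550/5703 = 44.7%, the Product team 1244/2415 = 51.5% → the Product team
Team Beta wins each ticket group but the Product team wins overall — the comparison reverses. Team Beta's tickets skew toward P0, which has a lower base rate.

Yes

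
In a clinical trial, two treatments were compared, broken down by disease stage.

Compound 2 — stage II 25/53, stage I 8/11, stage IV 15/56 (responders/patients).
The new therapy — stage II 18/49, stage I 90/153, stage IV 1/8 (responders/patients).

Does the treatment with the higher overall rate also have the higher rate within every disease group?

Stage II: Compound 2 25/53 = 47.2%, the new therapy 18/49 = 36.7% → Compound 2
Stage I: Compound 2 8/11 = 72.7%, the new therapy 90/153 = 58.8% → Compound 2
Stage IV: Compound 2 15/56 = 26.8%, the new therapy 1/8 = 12.5% → Compound 2
Overall: Compound 2 48/120 = 40.0%, the new therapy 109/210 = 51.9% → the new therapy
Compound 2 wins each disease group but the new therapy wins overall — the comparison reverses. Compound 2's patients skew toward stage IV, which has a lower base rate.

No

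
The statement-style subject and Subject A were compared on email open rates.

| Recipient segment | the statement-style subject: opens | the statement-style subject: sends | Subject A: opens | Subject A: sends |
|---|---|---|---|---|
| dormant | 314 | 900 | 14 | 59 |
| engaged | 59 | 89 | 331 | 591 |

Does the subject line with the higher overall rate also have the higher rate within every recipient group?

No

Dormant: the statement-style subject 314/900 = 34.9%, Subject A 14/59 = 23.7% → the statement-style subject
Engaged: the statement-style subject 59/89 = 66.3%, Subject A 331/591 = 56.0% → the statement-style subject
Overall: the statement-style subject 373/989 = 37.7%, Subject A 345/650 = 53.1% → Subject A
The statement-style subject wins each recipient group but Subject A wins overall — the comparison reverses. The statement-style subject's sends skew toward dormant, which has a lower base rate.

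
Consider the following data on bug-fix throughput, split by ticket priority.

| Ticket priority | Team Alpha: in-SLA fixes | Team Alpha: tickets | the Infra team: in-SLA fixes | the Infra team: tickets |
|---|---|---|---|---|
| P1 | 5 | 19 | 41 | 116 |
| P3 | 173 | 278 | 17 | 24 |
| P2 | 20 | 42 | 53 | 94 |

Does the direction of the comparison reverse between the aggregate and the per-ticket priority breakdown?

P1: Team Alpha 5/19 = 26.3%, the Infra team 41/116 = 35.3% → the Infra team
P3: Team Alpha 173/278 = 62.2%, the Infra team 17/24 = 70.8% → the Infra team
P2: Team Alpha 20/42 = 47.6%, the Infra team 53/94 = 56.4% → the Infra team
Overall: Team Alpha 198/339 = 58.4%, the Infra team 111/234 = 47.4% → Team Alpha
The Infra team wins each ticket group but Team Alpha wins overall — the comparison reverses. The Infra team's tickets skew toward P1, which has a lower base rate.

Yes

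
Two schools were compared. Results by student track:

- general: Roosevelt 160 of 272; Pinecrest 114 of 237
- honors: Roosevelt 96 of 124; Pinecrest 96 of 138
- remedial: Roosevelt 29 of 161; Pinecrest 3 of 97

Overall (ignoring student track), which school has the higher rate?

General: Roosevelt 160/272 = 58.8%, Pinecrest 114/237 = 48.1% → Roosevelt
Honors: Roosevelt 96/124 = 77.4%, Pinecrest 96/138 = 69.6% → Roosevelt
Remedial: Roosevelt 29/161 = 18.0%, Pinecrest 3/97 = 3.1% → Roosevelt
Overall: Roosevelt 285/557 = 51.2%, Pinecrest 213/472 = 45.1% → Roosevelt

Roosevelt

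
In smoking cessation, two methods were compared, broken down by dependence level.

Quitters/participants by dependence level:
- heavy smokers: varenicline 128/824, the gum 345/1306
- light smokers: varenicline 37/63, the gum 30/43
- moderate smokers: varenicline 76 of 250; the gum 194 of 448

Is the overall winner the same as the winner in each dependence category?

Yes

Heavy smokers: varenicline 128/824 = 15.5%, the gum 345/1306 = 26.4% → the gum
Light smokers: varenicline 37/63 = 58.7%, the gum 30/43 = 69.8% → the gum
Moderate smokers: varenicline 76/250 = 30.4%, the gum 194/448 = 43.3% → the gum
Overall: varenicline 241/1137 = 21.2%, the gum 569/1797 = 31.7% → the gum
The gum wins overall and in every dependence group — no reversal.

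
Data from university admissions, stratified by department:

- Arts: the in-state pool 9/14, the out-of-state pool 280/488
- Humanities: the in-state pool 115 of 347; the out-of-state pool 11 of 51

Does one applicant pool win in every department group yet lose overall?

Yes

Arts: the in-state pool 9/14 = 64.3%, the out-of-state pool 280/488 = 57.4% → the in-state pool
Humanities: the in-state pool 115/347 = 33.1%, the out-of-state pool 11/51 = 21.6% → the in-state pool
Overall: the in-state pool 124/361 = 34.3%, the out-of-state pool 291/539 = 54.0% → the out-of-state pool
The in-state pool wins each department group but the out-of-state pool wins overall — the comparison reverses. The in-state pool's applicants skew toward Humanities, which has a lower base rate.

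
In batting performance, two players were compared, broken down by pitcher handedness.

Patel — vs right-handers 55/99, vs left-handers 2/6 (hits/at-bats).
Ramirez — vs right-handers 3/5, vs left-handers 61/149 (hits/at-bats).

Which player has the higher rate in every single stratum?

Ramirez

Vs right-handers: Patel 55/99 = 55.6%, Ramirez 3/5 = 60.0% → Ramirez
Vs left-handers: Patel 2/6 = 33.3%, Ramirez 61/149 = 40.9% → Ramirez
Ramirez has the higher rate in both groups.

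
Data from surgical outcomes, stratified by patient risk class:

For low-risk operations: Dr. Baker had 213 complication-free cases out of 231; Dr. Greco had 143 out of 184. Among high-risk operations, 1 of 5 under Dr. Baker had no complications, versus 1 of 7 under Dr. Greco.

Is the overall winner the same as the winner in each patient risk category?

Low-risk: Dr. Baker 213/231 = 92.2%, Dr. Greco 143/184 = 77.7% → Dr. Baker
High-risk: Dr. Baker 1/5 = 20.0%, Dr. Greco 1/7 = 14.3% → Dr. Baker
Overall: Dr. Baker 214/236 = 90.7%, Dr. Greco 144/191 = 75.4% → Dr. Baker
Dr. Baker wins overall and in every patient risk group — no reversal.

Yes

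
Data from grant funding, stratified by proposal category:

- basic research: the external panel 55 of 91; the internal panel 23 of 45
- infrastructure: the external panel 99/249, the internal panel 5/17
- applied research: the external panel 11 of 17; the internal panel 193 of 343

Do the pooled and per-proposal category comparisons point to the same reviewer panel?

No

Basic research: the external panel 55/91 = 60.4%, the internal panel 23/45 = 51.1% → the external panel
Infrastructure: the external panel 99/249 = 39.8%, the internal panel 5/17 = 29.4% → the external panel
Applied research: the external panel 11/17 = 64.7%, the internal panel 193/343 = 56.3% → the external panel
Overall: the external panel 165/357 = 46.2%, the internal panel 221/405 = 54.6% → the internal panel
The external panel wins each proposal group but the internal panel wins overall — the comparison reverses. The external panel's proposals skew toward infrastructure, which has a lower base rate.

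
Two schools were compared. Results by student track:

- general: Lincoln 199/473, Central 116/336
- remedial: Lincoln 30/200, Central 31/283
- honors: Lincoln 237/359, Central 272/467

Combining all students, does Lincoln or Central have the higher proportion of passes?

Lincoln

General: Lincoln 199/473 = 42.1%, Central 116/336 = 34.5% → Lincoln
Remedial: Lincoln 30/200 = 15.0%, Central 31/283 = 11.0% → Lincoln
Honors: Lincoln 237/359 = 66.0%, Central 272/467 = 58.2% → Lincoln
Overall: Lincoln 466/1032 = 45.2%, Central 419/1086 = 38.6% → Lincoln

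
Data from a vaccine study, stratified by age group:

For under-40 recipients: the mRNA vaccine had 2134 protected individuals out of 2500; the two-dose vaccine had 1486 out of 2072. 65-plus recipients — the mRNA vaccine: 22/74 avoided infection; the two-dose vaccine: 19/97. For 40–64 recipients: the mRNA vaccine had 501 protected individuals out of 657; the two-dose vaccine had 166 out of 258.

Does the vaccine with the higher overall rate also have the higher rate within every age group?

Yes

Under-40: the mRNA vaccine 2134/2500 = 85.4%, the two-dose vaccine 1486/2072 = 71.7% → the mRNA vaccine
65-plus: the mRNA vaccine 22/74 = 29.7%, the two-dose vaccine 19/97 = 19.6% → the mRNA vaccine
40–64: the mRNA vaccine 501/657 = 76.3%, the two-dose vaccine 166/258 = 64.3% → the mRNA vaccine
Overall: the mRNA vaccine 2657/3231 = 82.2%, the two-dose vaccine 1671/2427 = 68.9% → the mRNA vaccine
The mRNA vaccine wins overall and in every age group — no reversal.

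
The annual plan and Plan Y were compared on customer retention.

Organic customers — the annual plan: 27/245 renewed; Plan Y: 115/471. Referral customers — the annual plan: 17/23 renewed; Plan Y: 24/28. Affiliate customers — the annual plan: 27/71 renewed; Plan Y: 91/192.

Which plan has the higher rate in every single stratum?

Plan Y

Organic: the annual plan 27/245 = 11.0%, Plan Y 115/471 = 24.4% → Plan Y
Referral: the annual plan 17/23 = 73.9%, Plan Y 24/28 = 85.7% → Plan Y
Affiliate: the annual plan 27/71 = 38.0%, Plan Y 91/192 = 47.4% → Plan Y
Plan Y has the higher rate in all 3 groups.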